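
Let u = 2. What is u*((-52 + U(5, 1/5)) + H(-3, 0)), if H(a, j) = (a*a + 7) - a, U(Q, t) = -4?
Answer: -74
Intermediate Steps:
H(a, j) = 7 + a² - a (H(a, j) = (a² + 7) - a = (7 + a²) - a = 7 + a² - a)
u*((-52 + U(5, 1/5)) + H(-3, 0)) = 2*((-52 - 4) + (7 + (-3)² - 1*(-3))) = 2*(-56 + (7 + 9 + 3)) = 2*(-56 + 19) = 2*(-37) = -74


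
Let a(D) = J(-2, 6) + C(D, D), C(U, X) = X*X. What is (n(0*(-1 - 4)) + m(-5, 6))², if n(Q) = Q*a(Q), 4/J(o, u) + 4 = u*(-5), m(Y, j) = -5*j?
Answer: 900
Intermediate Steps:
J(o, u) = 4/(-4 - 5*u) (J(o, u) = 4/(-4 + u*(-5)) = 4/(-4 - 5*u))
C(U, X) = X²
a(D) = -2/17 + D² (a(D) = -4/(4 + 5*6) + D² = -4/(4 + 30) + D² = -4/34 + D² = -4*1/34 + D² = -2/17 + D²)
n(Q) = Q*(-2/17 + Q²)
(n(0*(-1 - 4)) + m(-5, 6))² = ((0*(-1 - 4))*(-2/17 + (0*(-1 - 4))²) - 5*6)² = ((0*(-5))*(-2/17 + (0*(-5))²) - 30)² = (0*(-2/17 + 0²) - 30)² = (0*(-2/17 + 0) - 30)² = (0*(-2/17) - 30)² = (0 - 30)² = (-30)² = 900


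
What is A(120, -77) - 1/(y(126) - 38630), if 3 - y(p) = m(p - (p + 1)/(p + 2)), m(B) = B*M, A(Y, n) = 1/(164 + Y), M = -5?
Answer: 4900603/1381447284 ≈ 0.0035474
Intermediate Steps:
m(B) = -5*B (m(B) = B*(-5) = -5*B)
y(p) = 3 + 5*p - 5*(1 + p)/(2 + p) (y(p) = 3 - (-5)*(p - (p + 1)/(p + 2)) = 3 - (-5)*(p - (1 + p)/(2 + p)) = 3 - (-5*p + 5*(1 + p)/(2 + p)) = 3 + (5*p - 5*(1 + p)/(2 + p)) = 3 + 5*p - 5*(1 + p)/(2 + p))
A(120, -77) - 1/(y(126) - 38630) = 1/(164 + 120) - 1/((1 + 5*126**2 + 8*126)/(2 + 126) - 38630) = 1/284 - 1/((1 + 5*15876 + 1008)/128 - 38630) = 1/284 - 1/((1 + 79380 + 1008)/128 - 38630) = 1/284 - 1/((1/128)*80389 - 38630) = 1/284 - 1/(80389/128 - 38630) = 1/284 - 1/(-4864251/128) = 1/284 - 1*(-128/4864251) = 1/284 + 128/4864251 = 4900603/1381447284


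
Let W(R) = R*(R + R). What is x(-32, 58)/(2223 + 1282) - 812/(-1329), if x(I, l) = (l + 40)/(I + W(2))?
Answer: 3787511/6210860 ≈ 0.60982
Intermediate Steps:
W(R) = 2*R**2 (W(R) = R*(2*R) = 2*R**2)
x(I, l) = (40 + l)/(8 + I) (x(I, l) = (l + 40)/(I + 2*2**2) = (40 + l)/(I + 2*4) = (40 + l)/(I + 8) = (40 + l)/(8 + I))
x(-32, 58)/(2223 + 1282) - 812/(-1329) = ((40 + 58)/(8 - 32))/(2223 + 1282) - 812/(-1329) = (98/(-24))/3505 - 812*(-1/1329) = -1/24*98*(1/3505) + 812/1329 = -49/12*1/3505 + 812/1329 = -49/42060 + 812/1329 = 3787511/6210860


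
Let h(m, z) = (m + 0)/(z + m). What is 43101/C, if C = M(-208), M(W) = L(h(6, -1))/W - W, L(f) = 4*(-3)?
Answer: 2241252/10819 ≈ 207.16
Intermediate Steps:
h(m, z) = m/(m + z)
L(f) = -12
M(W) = -W - 12/W (M(W) = -12/W - W = -W - 12/W)
C = 10819/52 (C = -1*(-208) - 12/(-208) = 208 - 12*(-1/208) = 208 + 3/52 = 10819/52 ≈ 208.06)
43101/C = 43101/(10819/52) = 43101*(52/10819) = 2241252/10819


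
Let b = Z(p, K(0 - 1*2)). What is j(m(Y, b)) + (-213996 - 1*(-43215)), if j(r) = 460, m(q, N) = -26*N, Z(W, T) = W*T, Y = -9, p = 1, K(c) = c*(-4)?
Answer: -170321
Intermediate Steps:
K(c) = -4*c
Z(W, T) = T*W
b = 8 (b = -4*(0 - 1*2)*1 = -4*(0 - 2)*1 = -4*(-2)*1 = 8*1 = 8)
j(m(Y, b)) + (-213996 - 1*(-43215)) = 460 + (-213996 - 1*(-43215)) = 460 + (-213996 + 43215) = 460 - 170781 = -170321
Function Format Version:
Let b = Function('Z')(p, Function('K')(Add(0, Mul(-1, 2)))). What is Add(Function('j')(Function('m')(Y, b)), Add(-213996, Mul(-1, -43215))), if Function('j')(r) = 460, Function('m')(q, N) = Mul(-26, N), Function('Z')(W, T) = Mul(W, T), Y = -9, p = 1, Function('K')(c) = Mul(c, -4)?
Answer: -170321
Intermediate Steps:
Function('K')(c) = Mul(-4, c)
Function('Z')(W, T) = Mul(T, W)
b = 8 (b = Mul(Mul(-4, Add(0, Mul(-1, 2))), 1) = Mul(Mul(-4, Add(0, -2)), 1) = Mul(Mul(-4, -2), 1) = Mul(8, 1) = 8)
Add(Function('j')(Function('m')(Y, b)), Add(-213996, Mul(-1, -43215))) = Add(460, Add(-213996, Mul(-1, -43215))) = Add(460, Add(-213996, 43215)) = Add(460, -170781) = -170321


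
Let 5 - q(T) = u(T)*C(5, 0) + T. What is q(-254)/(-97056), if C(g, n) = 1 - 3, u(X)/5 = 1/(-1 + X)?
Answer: -13207/4949856 ≈ -0.0026682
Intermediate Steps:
u(X) = 5/(-1 + X)
C(g, n) = -2
q(T) = 5 - T + 10/(-1 + T) (q(T) = 5 - ((5/(-1 + T))*(-2) + T) = 5 - (-10/(-1 + T) + T) = 5 - (T - 10/(-1 + T)) = 5 + (-T + 10/(-1 + T)) = 5 - T + 10/(-1 + T))
q(-254)/(-97056) = ((10 + (-1 - 254)*(5 - 1*(-254)))/(-1 - 254))/(-97056) = ((10 - 255*(5 + 254))/(-255))*(-1/97056) = -(10 - 255*259)/255*(-1/97056) = -(10 - 66045)/255*(-1/97056) = -1/255*(-66035)*(-1/97056) = (13207/51)*(-1/97056) = -13207/4949856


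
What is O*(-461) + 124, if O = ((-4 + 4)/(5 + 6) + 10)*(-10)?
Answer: 46224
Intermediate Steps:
O = -100 (O = (0/11 + 10)*(-10) = (0*(1/11) + 10)*(-10) = (0 + 10)*(-10) = 10*(-10) = -100)
O*(-461) + 124 = -100*(-461) + 124 = 46100 + 124 = 46224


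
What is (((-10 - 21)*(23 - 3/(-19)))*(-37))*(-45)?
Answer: -22710600/19 ≈ -1.1953e+6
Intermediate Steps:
(((-10 - 21)*(23 - 3/(-19)))*(-37))*(-45) = (-31*(23 - 3*(-1/19))*(-37))*(-45) = (-31*(23 + 3/19)*(-37))*(-45) = (-31*440/19*(-37))*(-45) = -13640/19*(-37)*(-45) = (504680/19)*(-45) = -22710600/19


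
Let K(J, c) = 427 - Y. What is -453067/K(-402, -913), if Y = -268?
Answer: -453067/695 ≈ -651.89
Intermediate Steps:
K(J, c) = 695 (K(J, c) = 427 - 1*(-268) = 427 + 268 = 695)
-453067/K(-402, -913) = -453067/695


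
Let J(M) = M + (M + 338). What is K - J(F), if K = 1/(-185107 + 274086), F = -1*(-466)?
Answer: -113003329/88979 ≈ -1270.0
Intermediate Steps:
F = 466
K = 1/88979 ≈ 1.1239e-5
J(M) = 338 + 2*M (J(M) = M + (338 + M) = 338 + 2*M)
K - J(F) = 1/88979 - (338 + 2*466) = 1/88979 - (338 + 932) = 1/88979 - 1*1270 = 1/88979 - 1270 = -113003329/88979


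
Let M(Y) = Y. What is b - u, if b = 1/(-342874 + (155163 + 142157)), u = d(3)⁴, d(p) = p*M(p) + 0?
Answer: -298879795/45554 ≈ -6561.0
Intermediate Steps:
d(p) = p² (d(p) = p*p + 0 = p² + 0 = p²)
u = 6561 (u = (3²)⁴ = 9⁴ = 6561)
b = -1/45554 (b = 1/(-342874 + 297320) = 1/(-45554) = -1/45554 ≈ -2.1952e-5)
b - u = -1/45554 - 1*6561 = -1/45554 - 6561 = -298879795/45554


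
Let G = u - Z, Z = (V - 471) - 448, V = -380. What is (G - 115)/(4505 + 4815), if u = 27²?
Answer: 1913/9320 ≈ 0.20526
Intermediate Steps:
Z = -1299 (Z = (-380 - 471) - 448 = -851 - 448 = -1299)
u = 729
G = 2028 (G = 729 - 1*(-1299) = 729 + 1299 = 2028)
(G - 115)/(4505 + 4815) = (2028 - 115)/(4505 + 4815) = 1913/9320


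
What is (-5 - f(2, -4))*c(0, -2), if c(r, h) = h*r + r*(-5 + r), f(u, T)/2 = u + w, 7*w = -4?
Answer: 0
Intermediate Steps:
w = -4/7 (w = (⅐)*(-4) = -4/7 ≈ -0.57143)
f(u, T) = -8/7 + 2*u (f(u, T) = 2*(u - 4/7) = 2*(-4/7 + u) = -8/7 + 2*u)
(-5 - f(2, -4))*c(0, -2) = (-5 - (-8/7 + 2*2))*(0*(-5 - 2 + 0)) = (-5 - (-8/7 + 4))*(0*(-7)) = (-5 - 1*20/7)*0 = (-5 - 20/7)*0 = -55/7*0 = 0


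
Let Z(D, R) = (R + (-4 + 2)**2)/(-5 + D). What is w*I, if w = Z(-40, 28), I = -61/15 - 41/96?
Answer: 719/225 ≈ 3.1956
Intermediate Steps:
I = -719/160 (I = -61*1/15 - 41*1/96 = -61/15 - 41/96 = -719/160 ≈ -4.4938)
Z(D, R) = (4 + R)/(-5 + D) (Z(D, R) = (R + (-2)**2)/(-5 + D) = (R + 4)/(-5 + D) = (4 + R)/(-5 + D))
w = -32/45 (w = (4 + 28)/(-5 - 40) = 32/(-45) = -1/45*32 = -32/45 ≈ -0.71111)
w*I = -32/45*(-719/160) = 719/225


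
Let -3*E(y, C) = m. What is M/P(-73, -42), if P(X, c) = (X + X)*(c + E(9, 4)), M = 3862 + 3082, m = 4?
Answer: 5208/4745 ≈ 1.0976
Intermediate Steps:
E(y, C) = -4/3 (E(y, C) = -1/3*4 = -4/3)
M = 6944
P(X, c) = 2*X*(-4/3 + c) (P(X, c) = (X + X)*(c - 4/3) = (2*X)*(-4/3 + c) = 2*X*(-4/3 + c))
M/P(-73, -42) = 6944/(((2/3)*(-73)*(-4 + 3*(-42)))) = 6944/(((2/3)*(-73)*(-4 - 126))) = 6944/(((2/3)*(-73)*(-130))) = 6944/(18980/3) = 6944*(3/18980) = 5208/4745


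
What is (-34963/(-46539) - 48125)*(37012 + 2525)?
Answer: -9838801831916/5171 ≈ -1.9027e+9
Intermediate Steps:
(-34963/(-46539) - 48125)*(37012 + 2525) = (-34963*(-1/46539) - 48125)*39537 = (34963/46539 - 48125)*39537 = -2239654412/46539*39537 = -9838801831916/5171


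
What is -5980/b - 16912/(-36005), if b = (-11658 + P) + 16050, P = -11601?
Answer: 337228508/259560045 ≈ 1.2992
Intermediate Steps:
b = -7209 (b = (-11658 - 11601) + 16050 = -23259 + 16050 = -7209)
-5980/b - 16912/(-36005) = -5980/(-7209) - 16912/(-36005) = -5980*(-1/7209) - 16912*(-1/36005) = 5980/7209 + 16912/36005 = 337228508/259560045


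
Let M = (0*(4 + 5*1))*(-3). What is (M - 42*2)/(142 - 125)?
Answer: -84/17 ≈ -4.9412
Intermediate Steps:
M = 0 (M = (0*(4 + 5))*(-3) = (0*9)*(-3) = 0*(-3) = 0)
(M - 42*2)/(142 - 125) = (0 - 42*2)/(142 - 125) = (0 - 84)/17 = -84*1/17 = -84/17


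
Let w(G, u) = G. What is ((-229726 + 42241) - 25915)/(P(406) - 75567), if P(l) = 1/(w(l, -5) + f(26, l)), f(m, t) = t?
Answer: 173280800/61360403 ≈ 2.8240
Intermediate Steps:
P(l) = 1/(2*l) (P(l) = 1/(l + l) = 1/(2*l))
((-229726 + 42241) - 25915)/(P(406) - 75567) = ((-229726 + 42241) - 25915)/((1/2)/406 - 75567) = (-187485 - 25915)/((1/2)*(1/406) - 75567) = -213400/(1/812 - 75567) = -213400/(-61360403/812) = -213400*(-812/61360403) = 173280800/61360403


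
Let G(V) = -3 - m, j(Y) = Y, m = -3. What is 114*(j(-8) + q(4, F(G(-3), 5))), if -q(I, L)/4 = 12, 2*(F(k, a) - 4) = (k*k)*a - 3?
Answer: -6384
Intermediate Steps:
G(V) = 0 (G(V) = -3 - 1*(-3) = -3 + 3 = 0)
F(k, a) = 5/2 + a*k²/2 (F(k, a) = 4 + ((k*k)*a - 3)/2 = 4 + (k²*a - 3)/2 = 4 + (a*k² - 3)/2 = 4 + (-3 + a*k²)/2 = 4 + (-3/2 + a*k²/2) = 5/2 + a*k²/2)
q(I, L) = -48 (q(I, L) = -4*12 = -48)
114*(j(-8) + q(4, F(G(-3), 5))) = 114*(-8 - 48) = 114*(-56) = -6384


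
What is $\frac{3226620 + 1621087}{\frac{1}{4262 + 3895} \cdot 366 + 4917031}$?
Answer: $\frac{13180915333}{13369407411} \approx 0.9859$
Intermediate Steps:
$\frac{3226620 + 1621087}{\frac{1}{4262 + 3895} \cdot 366 + 4917031} = \frac{4847707}{\frac{1}{8157} \cdot 366 + 4917031} = \frac{4847707}{\frac{122}{2719} + 4917031} = \frac{4847707}{\frac{13369407411}{2719}} = 4847707 \cdot \frac{2719}{13369407411} = \frac{13180915333}{13369407411}$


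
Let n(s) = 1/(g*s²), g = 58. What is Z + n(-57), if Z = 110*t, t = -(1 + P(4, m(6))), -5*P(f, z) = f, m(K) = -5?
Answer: -4145723/188442 ≈ -22.000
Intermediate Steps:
P(f, z) = -f/5
t = -⅕ (t = -(1 - ⅕*4) = -(1 - ⅘) = -1*⅕ = -⅕ ≈ -0.20000)
n(s) = 1/(58*s²)
Z = -22 (Z = 110*(-⅕) = -22)
Z + n(-57) = -22 + (1/58)/(-57)² = -22 + (1/58)*(1/3249) = -22 + 1/188442 = -4145723/188442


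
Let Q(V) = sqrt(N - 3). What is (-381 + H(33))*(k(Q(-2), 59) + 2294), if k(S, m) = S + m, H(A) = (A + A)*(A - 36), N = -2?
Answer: -1362387 - 579*I*sqrt(5) ≈ -1.3624e+6 - 1294.7*I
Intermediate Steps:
H(A) = 2*A*(-36 + A) (H(A) = (2*A)*(-36 + A) = 2*A*(-36 + A))
Q(V) = I*sqrt(5) (Q(V) = sqrt(-2 - 3) = sqrt(-5) = I*sqrt(5))
(-381 + H(33))*(k(Q(-2), 59) + 2294) = (-381 + 2*33*(-36 + 33))*((I*sqrt(5) + 59) + 2294) = (-381 + 2*33*(-3))*((59 + I*sqrt(5)) + 2294) = (-381 - 198)*(2353 + I*sqrt(5)) = -579*(2353 + I*sqrt(5)) = -1362387 - 579*I*sqrt(5)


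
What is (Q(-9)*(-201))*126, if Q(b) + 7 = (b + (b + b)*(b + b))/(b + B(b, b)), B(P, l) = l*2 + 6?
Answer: 557172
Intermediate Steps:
B(P, l) = 6 + 2*l (B(P, l) = 2*l + 6 = 6 + 2*l)
Q(b) = -7 + (b + 4*b²)/(6 + 3*b) (Q(b) = -7 + (b + (b + b)*(b + b))/(b + (6 + 2*b)) = -7 + (b + (2*b)*(2*b))/(6 + 3*b) = -7 + (b + 4*b²)/(6 + 3*b))
(Q(-9)*(-201))*126 = ((2*(-21 - 10*(-9) + 2*(-9)²)/(3*(2 - 9)))*(-201))*126 = (((⅔)*(-21 + 90 + 2*81)/(-7))*(-201))*126 = (((⅔)*(-⅐)*(-21 + 90 + 162))*(-201))*126 = (((⅔)*(-⅐)*231)*(-201))*126 = -22*(-201)*126 = 4422*126 = 557172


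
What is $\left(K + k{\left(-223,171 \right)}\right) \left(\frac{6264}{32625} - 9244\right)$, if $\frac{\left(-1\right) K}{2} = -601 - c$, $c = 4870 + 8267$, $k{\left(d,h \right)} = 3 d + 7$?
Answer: $- \frac{30982933464}{125} \approx -2.4786 \cdot 10^{8}$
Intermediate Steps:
$k{\left(d,h \right)} = 7 + 3 d$
$c = 13137$
$K = 27476$ ($K = - 2 \left(-601 - 13137\right) = \left(-2\right) \left(-13738\right) = 27476$)
$\left(K + k{\left(-223,171 \right)}\right) \left(\frac{6264}{32625} - 9244\right) = \left(27476 + \left(7 + 3 \left(-223\right)\right)\right) \left(\frac{6264}{32625} - 9244\right) = \left(27476 + \left(7 - 669\right)\right) \left(6264 \cdot \frac{1}{32625} - 9244\right) = \left(27476 - 662\right) \left(\frac{24}{125} - 9244\right) = 26814 \left(- \frac{1155476}{125}\right) = - \frac{30982933464}{125}$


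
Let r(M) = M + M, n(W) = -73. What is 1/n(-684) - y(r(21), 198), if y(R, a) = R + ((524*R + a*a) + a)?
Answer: -4485997/73 ≈ -61452.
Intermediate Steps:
r(M) = 2*M
y(R, a) = a + a² + 525*R (y(R, a) = R + ((524*R + a²) + a) = R + ((a² + 524*R) + a) = R + (a + a² + 524*R) = a + a² + 525*R)
1/n(-684) - y(r(21), 198) = 1/(-73) - (198 + 198² + 525*(2*21)) = -1/73 - (198 + 39204 + 525*42) = -1/73 - (198 + 39204 + 22050) = -1/73 - 1*61452 = -1/73 - 61452 = -4485997/73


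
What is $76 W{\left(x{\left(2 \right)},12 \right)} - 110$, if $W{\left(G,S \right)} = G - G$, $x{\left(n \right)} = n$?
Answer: $-110$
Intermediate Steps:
$W{\left(G,S \right)} = 0$
$76 W{\left(x{\left(2 \right)},12 \right)} - 110 = 76 \cdot 0 - 110 = 0 - 110 = -110$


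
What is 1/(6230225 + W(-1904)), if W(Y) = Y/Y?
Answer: 1/6230226 ≈ 1.6051e-7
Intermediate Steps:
W(Y) = 1
1/(6230225 + W(-1904)) = 1/(6230225 + 1) = 1/6230226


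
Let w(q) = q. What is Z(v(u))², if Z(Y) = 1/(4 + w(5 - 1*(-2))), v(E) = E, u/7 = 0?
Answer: 1/121 ≈ 0.0082645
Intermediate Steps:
u = 0 (u = 7*0 = 0)
Z(Y) = 1/11 (Z(Y) = 1/(4 + (5 - 1*(-2))) = 1/(4 + (5 + 2)) = 1/(4 + 7) = 1/11)
Z(v(u))² = (1/11)² = 1/121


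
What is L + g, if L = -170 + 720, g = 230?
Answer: 780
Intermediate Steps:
L = 550
L + g = 550 + 230 = 780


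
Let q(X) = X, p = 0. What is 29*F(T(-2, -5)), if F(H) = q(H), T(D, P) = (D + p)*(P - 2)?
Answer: 406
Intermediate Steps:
T(D, P) = D*(-2 + P) (T(D, P) = (D + 0)*(P - 2) = D*(-2 + P))
F(H) = H
29*F(T(-2, -5)) = 29*(-2*(-2 - 5)) = 29*(-2*(-7)) = 29*14 = 406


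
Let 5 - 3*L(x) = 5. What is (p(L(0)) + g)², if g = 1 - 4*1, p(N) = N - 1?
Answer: 16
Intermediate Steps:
L(x) = 0 (L(x) = 5/3 - ⅓*5 = 5/3 - 5/3 = 0)
p(N) = -1 + N
g = -3 (g = 1 - 4 = -3)
(p(L(0)) + g)² = ((-1 + 0) - 3)² = (-1 - 3)² = (-4)² = 16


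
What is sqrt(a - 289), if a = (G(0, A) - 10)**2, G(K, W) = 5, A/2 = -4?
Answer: 2*I*sqrt(66) ≈ 16.248*I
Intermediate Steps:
A = -8 (A = 2*(-4) = -8)
a = 25 (a = (5 - 10)**2 = (-5)**2 = 25)
sqrt(a - 289) = sqrt(25 - 289) = sqrt(-264) = 2*I*sqrt(66)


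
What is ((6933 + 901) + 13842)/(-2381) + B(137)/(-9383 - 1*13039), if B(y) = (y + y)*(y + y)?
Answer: -332387614/26693391 ≈ -12.452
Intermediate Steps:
B(y) = 4*y² (B(y) = (2*y)*(2*y) = 4*y²)
((6933 + 901) + 13842)/(-2381) + B(137)/(-9383 - 1*13039) = ((6933 + 901) + 13842)/(-2381) + (4*137²)/(-9383 - 1*13039) = (7834 + 13842)*(-1/2381) + (4*18769)/(-9383 - 13039) = 21676*(-1/2381) + 75076/(-22422) = -21676/2381 + 75076*(-1/22422) = -21676/2381 - 37538/11211 = -332387614/26693391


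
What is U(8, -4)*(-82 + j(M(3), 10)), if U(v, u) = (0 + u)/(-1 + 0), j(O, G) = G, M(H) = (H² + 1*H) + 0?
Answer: -288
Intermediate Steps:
M(H) = H + H² (M(H) = (H² + H) + 0 = (H + H²) + 0 = H + H²)
U(v, u) = -u (U(v, u) = u/(-1) = u*(-1) = -u)
U(8, -4)*(-82 + j(M(3), 10)) = (-1*(-4))*(-82 + 10) = 4*(-72) = -288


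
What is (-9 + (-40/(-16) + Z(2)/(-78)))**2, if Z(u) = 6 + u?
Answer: 265225/6084 ≈ 43.594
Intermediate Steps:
(-9 + (-40/(-16) + Z(2)/(-78)))**2 = (-9 + (-40/(-16) + (6 + 2)/(-78)))**2 = (-9 + (-40*(-1/16) + 8*(-1/78)))**2 = (-9 + (5/2 - 4/39))**2 = (-9 + 187/78)**2 = (-515/78)**2 = 265225/6084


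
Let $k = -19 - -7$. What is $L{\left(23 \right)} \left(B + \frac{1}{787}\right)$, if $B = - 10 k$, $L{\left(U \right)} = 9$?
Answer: $\frac{849969}{787} \approx 1080.0$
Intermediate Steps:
$k = -12$ ($k = -19 + 7 = -12$)
$B = 120$ ($B = \left(-10\right) \left(-12\right) = 120$)
$L{\left(23 \right)} \left(B + \frac{1}{787}\right) = 9 \left(120 + \frac{1}{787}\right) = 9 \cdot \frac{94441}{787} = \frac{849969}{787}$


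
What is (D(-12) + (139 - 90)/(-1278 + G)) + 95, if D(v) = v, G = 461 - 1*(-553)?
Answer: 21863/264 ≈ 82.814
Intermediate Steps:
G = 1014 (G = 461 + 553 = 1014)
(D(-12) + (139 - 90)/(-1278 + G)) + 95 = (-12 + (139 - 90)/(-1278 + 1014)) + 95 = (-12 + 49/(-264)) + 95 = (-12 + 49*(-1/264)) + 95 = (-12 - 49/264) + 95 = -3217/264 + 95 = 21863/264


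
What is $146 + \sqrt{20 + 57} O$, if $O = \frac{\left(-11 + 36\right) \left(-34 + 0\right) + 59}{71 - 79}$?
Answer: $146 + \frac{791 \sqrt{77}}{8} \approx 1013.6$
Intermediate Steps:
$O = \frac{791}{8}$ ($O = \frac{25 \left(-34\right) + 59}{-8} = \left(-850 + 59\right) \left(- \frac{1}{8}\right) = \left(-791\right) \left(- \frac{1}{8}\right) = \frac{791}{8} \approx 98.875$)
$146 + \sqrt{20 + 57} O = 146 + \sqrt{20 + 57} \cdot \frac{791}{8} = 146 + \sqrt{77} \cdot \frac{791}{8} = 146 + \frac{791 \sqrt{77}}{8}$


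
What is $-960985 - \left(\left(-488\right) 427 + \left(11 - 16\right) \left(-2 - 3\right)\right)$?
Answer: $-752634$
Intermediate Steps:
$-960985 - \left(\left(-488\right) 427 + \left(11 - 16\right) \left(-2 - 3\right)\right) = -960985 - \left(-208376 - 5 \left(-2 - 3\right)\right) = -960985 - \left(-208376 - -25\right) = -960985 - \left(-208376 + 25\right) = -960985 - -208351 = -960985 + 208351 = -752634$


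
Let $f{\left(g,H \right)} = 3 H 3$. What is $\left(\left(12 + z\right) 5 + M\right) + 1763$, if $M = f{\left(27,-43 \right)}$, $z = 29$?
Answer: $1581$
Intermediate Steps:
$f{\left(g,H \right)} = 9 H$
$M = -387$ ($M = 9 \left(-43\right) = -387$)
$\left(\left(12 + z\right) 5 + M\right) + 1763 = \left(\left(12 + 29\right) 5 - 387\right) + 1763 = \left(41 \cdot 5 - 387\right) + 1763 = \left(205 - 387\right) + 1763 = -182 + 1763 = 1581$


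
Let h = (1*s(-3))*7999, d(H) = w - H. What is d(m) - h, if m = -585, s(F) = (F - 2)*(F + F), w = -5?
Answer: -239390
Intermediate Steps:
s(F) = 2*F*(-2 + F) (s(F) = (-2 + F)*(2*F) = 2*F*(-2 + F))
d(H) = -5 - H
h = 239970 (h = (1*(2*(-3)*(-2 - 3)))*7999 = (1*(2*(-3)*(-5)))*7999 = (1*30)*7999 = 30*7999 = 239970)
d(m) - h = (-5 - 1*(-585)) - 1*239970 = (-5 + 585) - 239970 = 580 - 239970 = -239390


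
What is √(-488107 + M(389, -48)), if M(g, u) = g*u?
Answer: I*√506779 ≈ 711.88*I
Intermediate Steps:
√(-488107 + M(389, -48)) = √(-488107 + 389*(-48)) = √(-488107 - 18672) = √(-506779) = I*√506779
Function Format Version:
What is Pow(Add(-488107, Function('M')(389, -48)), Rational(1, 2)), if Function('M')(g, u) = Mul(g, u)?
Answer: Mul(I, Pow(506779, Rational(1, 2))) ≈ Mul(711.88, I)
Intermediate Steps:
Pow(Add(-488107, Function('M')(389, -48)), Rational(1, 2)) = Pow(Add(-488107, Mul(389, -48)), Rational(1, 2)) = Pow(Add(-488107, -18672), Rational(1, 2)) = Pow(-506779, Rational(1, 2)) = Mul(I, Pow(506779, Rational(1, 2)))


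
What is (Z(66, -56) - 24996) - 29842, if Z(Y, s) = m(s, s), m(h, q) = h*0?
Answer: -54838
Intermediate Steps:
m(h, q) = 0
Z(Y, s) = 0
(Z(66, -56) - 24996) - 29842 = (0 - 24996) - 29842 = -24996 - 29842 = -54838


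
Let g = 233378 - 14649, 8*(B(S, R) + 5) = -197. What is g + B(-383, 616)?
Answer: 1749595/8 ≈ 2.1870e+5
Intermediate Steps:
B(S, R) = -237/8 (B(S, R) = -5 + (⅛)*(-197) = -5 - 197/8 = -237/8)
g = 218729
g + B(-383, 616) = 218729 - 237/8 = 1749595/8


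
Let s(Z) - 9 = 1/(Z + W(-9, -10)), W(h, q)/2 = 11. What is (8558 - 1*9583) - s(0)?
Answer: -22749/22 ≈ -1034.0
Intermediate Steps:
W(h, q) = 22 (W(h, q) = 2*11 = 22)
s(Z) = 9 + 1/(22 + Z) (s(Z) = 9 + 1/(Z + 22) = 9 + 1/(22 + Z))
(8558 - 1*9583) - s(0) = (8558 - 1*9583) - (199 + 9*0)/(22 + 0) = (8558 - 9583) - (199 + 0)/22 = -1025 - 199/22 = -22749/22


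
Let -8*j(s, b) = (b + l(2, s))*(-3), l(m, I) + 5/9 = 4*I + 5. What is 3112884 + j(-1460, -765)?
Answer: 74649811/24 ≈ 3.1104e+6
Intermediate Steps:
l(m, I) = 40/9 + 4*I (l(m, I) = -5/9 + (4*I + 5) = -5/9 + (5 + 4*I) = 40/9 + 4*I)
j(s, b) = 5/3 + 3*s/2 + 3*b/8 (j(s, b) = -(b + (40/9 + 4*s))*(-3)/8 = -(40/9 + b + 4*s)*(-3)/8 = -(-40/3 - 12*s - 3*b)/8 = 5/3 + 3*s/2 + 3*b/8)
3112884 + j(-1460, -765) = 3112884 + (5/3 + (3/2)*(-1460) + (3/8)*(-765)) = 3112884 + (5/3 - 2190 - 2295/8) = 3112884 - 59405/24 = 74649811/24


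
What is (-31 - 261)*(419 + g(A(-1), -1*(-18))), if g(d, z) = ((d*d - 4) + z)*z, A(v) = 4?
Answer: -280028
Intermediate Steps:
g(d, z) = z*(-4 + z + d²) (g(d, z) = ((d² - 4) + z)*z = ((-4 + d²) + z)*z = (-4 + z + d²)*z = z*(-4 + z + d²))
(-31 - 261)*(419 + g(A(-1), -1*(-18))) = (-31 - 261)*(419 + (-1*(-18))*(-4 - 1*(-18) + 4²)) = -292*(419 + 18*(-4 + 18 + 16)) = -292*(419 + 18*30) = -292*(419 + 540) = -292*959 = -280028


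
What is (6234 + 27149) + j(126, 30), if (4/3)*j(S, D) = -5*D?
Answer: 66541/2 ≈ 33271.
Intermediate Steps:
j(S, D) = -15*D/4 (j(S, D) = 3*(-5*D)/4 = -15*D/4)
(6234 + 27149) + j(126, 30) = (6234 + 27149) - 15/4*30 = 33383 - 225/2 = 66541/2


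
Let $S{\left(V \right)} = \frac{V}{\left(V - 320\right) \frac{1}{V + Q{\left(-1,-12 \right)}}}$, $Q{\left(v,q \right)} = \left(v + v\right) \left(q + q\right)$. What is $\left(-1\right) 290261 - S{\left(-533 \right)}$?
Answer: $- \frac{247334128}{853} \approx -2.8996 \cdot 10^{5}$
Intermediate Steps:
$Q{\left(v,q \right)} = 4 q v$ ($Q{\left(v,q \right)} = 2 v 2 q = 4 q v$)
$S{\left(V \right)} = \frac{V \left(48 + V\right)}{-320 + V}$ ($S{\left(V \right)} = \frac{V}{\left(V - 320\right) \frac{1}{V + 4 \left(-12\right) \left(-1\right)}} = \frac{V}{\left(-320 + V\right) \frac{1}{V + 48}} = \frac{V}{\left(-320 + V\right) \frac{1}{48 + V}} = \frac{V}{\frac{1}{48 + V} \left(-320 + V\right)} = V \frac{48 + V}{-320 + V} = \frac{V \left(48 + V\right)}{-320 + V}$)
$\left(-1\right) 290261 - S{\left(-533 \right)} = \left(-1\right) 290261 - - \frac{533 \left(48 - 533\right)}{-320 - 533} = -290261 - \left(-533\right) \frac{1}{-853} \left(-485\right) = -290261 - \left(-533\right) \left(- \frac{1}{853}\right) \left(-485\right) = -290261 - - \frac{258505}{853} = -290261 + \frac{258505}{853} = - \frac{247334128}{853}$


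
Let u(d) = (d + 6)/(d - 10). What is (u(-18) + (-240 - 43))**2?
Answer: 3912484/49 ≈ 79847.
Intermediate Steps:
u(d) = (6 + d)/(-10 + d)
(u(-18) + (-240 - 43))**2 = ((6 - 18)/(-10 - 18) + (-240 - 43))**2 = (-12/(-28) - 283)**2 = (-1/28*(-12) - 283)**2 = (3/7 - 283)**2 = (-1978/7)**2 = 3912484/49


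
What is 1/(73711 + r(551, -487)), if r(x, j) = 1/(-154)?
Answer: 154/11351493 ≈ 1.3567e-5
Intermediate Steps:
r(x, j) = -1/154
1/(73711 + r(551, -487)) = 1/(73711 - 1/154) = 1/(11351493/154) = 154/11351493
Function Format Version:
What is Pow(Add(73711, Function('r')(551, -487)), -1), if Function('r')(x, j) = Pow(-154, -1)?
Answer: Rational(154, 11351493) ≈ 1.3567e-5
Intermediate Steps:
Function('r')(x, j) = Rational(-1, 154)
Pow(Add(73711, Function('r')(551, -487)), -1) = Pow(Add(73711, Rational(-1, 154)), -1) = Pow(Rational(11351493, 154), -1) = Rational(154, 11351493)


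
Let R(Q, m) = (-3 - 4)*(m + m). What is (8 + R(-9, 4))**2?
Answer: 2304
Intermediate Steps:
R(Q, m) = -14*m
(8 + R(-9, 4))**2 = (8 - 14*4)**2 = (8 - 56)**2 = (-48)**2 = 2304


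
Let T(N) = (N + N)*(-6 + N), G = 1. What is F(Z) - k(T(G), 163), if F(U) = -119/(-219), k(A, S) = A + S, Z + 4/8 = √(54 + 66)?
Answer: -33388/219 ≈ -152.46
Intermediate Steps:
T(N) = 2*N*(-6 + N) (T(N) = (2*N)*(-6 + N) = 2*N*(-6 + N))
Z = -½ + 2*√30 (Z = -½ + √(54 + 66) = -½ + √120 = -½ + 2*√30 ≈ 10.454)
F(U) = 119/219 (F(U) = -119*(-1/219) = 119/219)
F(Z) - k(T(G), 163) = 119/219 - (2*1*(-6 + 1) + 163) = 119/219 - (2*1*(-5) + 163) = 119/219 - (-10 + 163) = 119/219 - 1*153 = 119/219 - 153 = -33388/219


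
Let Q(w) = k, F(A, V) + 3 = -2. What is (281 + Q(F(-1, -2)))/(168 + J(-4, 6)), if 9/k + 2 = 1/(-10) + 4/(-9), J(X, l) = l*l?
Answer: 63539/46716 ≈ 1.3601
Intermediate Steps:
F(A, V) = -5 (F(A, V) = -3 - 2 = -5)
J(X, l) = l²
k = -810/229 (k = 9/(-2 + (1/(-10) + 4/(-9))) = 9/(-2 + (1*(-⅒) + 4*(-⅑))) = 9/(-2 + (-⅒ - 4/9)) = 9/(-2 - 49/90) = 9/(-229/90) = 9*(-90/229) = -810/229 ≈ -3.5371)
Q(w) = -810/229
(281 + Q(F(-1, -2)))/(168 + J(-4, 6)) = (281 - 810/229)/(168 + 6²) = 63539/(229*(168 + 36)) = (63539/229)/204 = (63539/229)*(1/204) = 63539/46716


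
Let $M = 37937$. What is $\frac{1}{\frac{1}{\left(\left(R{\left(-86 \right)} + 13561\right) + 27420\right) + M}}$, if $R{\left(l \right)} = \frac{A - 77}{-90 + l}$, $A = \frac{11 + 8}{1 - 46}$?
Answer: $\frac{156258511}{1980} \approx 78919.0$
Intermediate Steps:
$A = - \frac{19}{45}$ ($A = \frac{19}{-45} = 19 \left(- \frac{1}{45}\right) = - \frac{19}{45} \approx -0.42222$)
$R{\left(l \right)} = - \frac{3484}{45 \left(-90 + l\right)}$ ($R{\left(l \right)} = \frac{- \frac{19}{45} - 77}{-90 + l} = - \frac{3484}{45 \left(-90 + l\right)}$)
$\frac{1}{\frac{1}{\left(\left(R{\left(-86 \right)} + 13561\right) + 27420\right) + M}} = \frac{1}{\frac{1}{\left(\left(- \frac{3484}{-4050 + 45 \left(-86\right)} + 13561\right) + 27420\right) + 37937}} = \frac{1}{\frac{1}{\left(\left(- \frac{3484}{-4050 - 3870} + 13561\right) + 27420\right) + 37937}} = \frac{1}{\frac{1}{\left(\left(- \frac{3484}{-7920} + 13561\right) + 27420\right) + 37937}} = \frac{1}{\frac{1}{\left(\left(\left(-3484\right) \left(- \frac{1}{7920}\right) + 13561\right) + 27420\right) + 37937}} = \frac{1}{\frac{1}{\left(\left(\frac{871}{1980} + 13561\right) + 27420\right) + 37937}} = \frac{1}{\frac{1}{\left(\frac{26851651}{1980} + 27420\right) + 37937}} = \frac{1}{\frac{1}{\frac{81143251}{1980} + 37937}} = \frac{1}{\frac{1}{\frac{156258511}{1980}}} = \frac{1}{\frac{1980}{156258511}} = \frac{156258511}{1980}$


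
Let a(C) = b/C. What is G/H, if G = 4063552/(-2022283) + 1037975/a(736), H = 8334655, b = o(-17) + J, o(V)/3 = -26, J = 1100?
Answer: 772459067993328/8612920900973515 ≈ 0.089686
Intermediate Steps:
o(V) = -78 (o(V) = 3*(-26) = -78)
b = 1022 (b = -78 + 1100 = 1022)
a(C) = 1022/C
G = 772459067993328/1033386613 (G = 4063552/(-2022283) + 1037975/((1022/736)) = 4063552*(-1/2022283) + 1037975/((1022*(1/736))) = -4063552/2022283 + 1037975/(511/368) = -4063552/2022283 + 1037975*(368/511) = -4063552/2022283 + 381974800/511 = 772459067993328/1033386613 ≈ 7.4750e+5)
G/H = (772459067993328/1033386613)/8334655 = (772459067993328/1033386613)*(1/8334655) = 772459067993328/8612920900973515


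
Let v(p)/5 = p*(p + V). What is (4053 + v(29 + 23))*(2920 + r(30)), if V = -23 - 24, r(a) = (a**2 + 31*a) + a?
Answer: 25587340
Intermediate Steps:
r(a) = a**2 + 32*a
V = -47
v(p) = 5*p*(-47 + p) (v(p) = 5*(p*(p - 47)) = 5*(p*(-47 + p)) = 5*p*(-47 + p))
(4053 + v(29 + 23))*(2920 + r(30)) = (4053 + 5*(29 + 23)*(-47 + (29 + 23)))*(2920 + 30*(32 + 30)) = (4053 + 5*52*(-47 + 52))*(2920 + 30*62) = (4053 + 5*52*5)*(2920 + 1860) = (4053 + 1300)*4780 = 5353*4780 = 25587340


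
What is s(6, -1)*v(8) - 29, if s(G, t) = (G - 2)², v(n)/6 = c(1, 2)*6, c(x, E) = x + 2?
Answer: 1699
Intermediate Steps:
c(x, E) = 2 + x
v(n) = 108 (v(n) = 6*((2 + 1)*6) = 6*(3*6) = 6*18 = 108)
s(G, t) = (-2 + G)²
s(6, -1)*v(8) - 29 = (-2 + 6)²*108 - 29 = 4²*108 - 29 = 16*108 - 29 = 1728 - 29 = 1699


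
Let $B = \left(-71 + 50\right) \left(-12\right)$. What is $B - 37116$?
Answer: $-36864$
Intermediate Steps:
$B = 252$ ($B = \left(-21\right) \left(-12\right) = 252$)
$B - 37116 = 252 - 37116 = -36864$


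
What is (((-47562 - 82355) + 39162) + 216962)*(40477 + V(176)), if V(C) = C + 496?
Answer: 5193291843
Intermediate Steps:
V(C) = 496 + C
(((-47562 - 82355) + 39162) + 216962)*(40477 + V(176)) = (((-47562 - 82355) + 39162) + 216962)*(40477 + (496 + 176)) = ((-129917 + 39162) + 216962)*(40477 + 672) = (-90755 + 216962)*41149 = 126207*41149 = 5193291843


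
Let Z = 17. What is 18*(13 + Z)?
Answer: 540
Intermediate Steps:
18*(13 + Z) = 18*(13 + 17) = 18*30 = 540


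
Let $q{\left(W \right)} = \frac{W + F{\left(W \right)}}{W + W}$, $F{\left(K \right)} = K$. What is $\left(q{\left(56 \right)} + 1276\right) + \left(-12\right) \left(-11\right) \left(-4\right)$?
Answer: $749$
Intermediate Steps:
$q{\left(W \right)} = 1$ ($q{\left(W \right)} = \frac{W + W}{W + W} = \frac{2 W}{2 W} = 2 W \frac{1}{2 W} = 1$)
$\left(q{\left(56 \right)} + 1276\right) + \left(-12\right) \left(-11\right) \left(-4\right) = \left(1 + 1276\right) + \left(-12\right) \left(-11\right) \left(-4\right) = 1277 + 132 \left(-4\right) = 1277 - 528 = 749$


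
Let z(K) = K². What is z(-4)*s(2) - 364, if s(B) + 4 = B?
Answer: -396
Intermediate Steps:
s(B) = -4 + B
z(-4)*s(2) - 364 = (-4)²*(-4 + 2) - 364 = 16*(-2) - 364 = -32 - 364 = -396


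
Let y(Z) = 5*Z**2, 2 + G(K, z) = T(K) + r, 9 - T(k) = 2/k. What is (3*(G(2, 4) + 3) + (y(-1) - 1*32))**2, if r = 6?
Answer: 324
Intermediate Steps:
T(k) = 9 - 2/k
G(K, z) = 13 - 2/K (G(K, z) = -2 + ((9 - 2/K) + 6) = -2 + (15 - 2/K) = 13 - 2/K)
(3*(G(2, 4) + 3) + (y(-1) - 1*32))**2 = (3*((13 - 2/2) + 3) + (5*(-1)**2 - 1*32))**2 = (3*((13 - 2*1/2) + 3) + (5*1 - 32))**2 = (3*((13 - 1) + 3) + (5 - 32))**2 = (3*(12 + 3) - 27)**2 = (3*15 - 27)**2 = (45 - 27)**2 = 18**2 = 324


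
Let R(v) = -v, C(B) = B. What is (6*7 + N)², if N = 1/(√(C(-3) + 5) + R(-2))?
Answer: 3699/2 - 43*√2 ≈ 1788.7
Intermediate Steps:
N = 1/(2 + √2) (N = 1/(√(-3 + 5) - 1*(-2)) = 1/(√2 + 2) = 1/(2 + √2) ≈ 0.29289)
(6*7 + N)² = (6*7 + (1 - √2/2))² = (42 + (1 - √2/2))² = (43 - √2/2)²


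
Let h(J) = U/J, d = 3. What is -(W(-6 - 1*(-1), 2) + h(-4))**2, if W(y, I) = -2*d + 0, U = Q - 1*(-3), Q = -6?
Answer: -441/16 ≈ -27.563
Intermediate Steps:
U = -3 (U = -6 - 1*(-3) = -6 + 3 = -3)
h(J) = -3/J
W(y, I) = -6 (W(y, I) = -2*3 + 0 = -6 + 0 = -6)
-(W(-6 - 1*(-1), 2) + h(-4))**2 = -(-6 - 3/(-4))**2 = -(-6 - 3*(-1/4))**2 = -(-6 + 3/4)**2 = -(-21/4)**2 = -1*441/16 = -441/16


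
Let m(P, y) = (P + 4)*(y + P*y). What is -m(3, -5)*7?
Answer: 980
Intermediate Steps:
m(P, y) = (4 + P)*(y + P*y)
-m(3, -5)*7 = -(-5)*(4 + 3**2 + 5*3)*7 = -(-5)*(4 + 9 + 15)*7 = -(-5)*28*7 = -1*(-140)*7 = 140*7 = 980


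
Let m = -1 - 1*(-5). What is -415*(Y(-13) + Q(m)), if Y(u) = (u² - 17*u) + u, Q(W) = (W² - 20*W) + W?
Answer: -131555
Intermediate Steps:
m = 4 (m = -1 + 5 = 4)
Q(W) = W² - 19*W
Y(u) = u² - 16*u
-415*(Y(-13) + Q(m)) = -415*(-13*(-16 - 13) + 4*(-19 + 4)) = -415*(-13*(-29) + 4*(-15)) = -415*(377 - 60) = -415*317 = -131555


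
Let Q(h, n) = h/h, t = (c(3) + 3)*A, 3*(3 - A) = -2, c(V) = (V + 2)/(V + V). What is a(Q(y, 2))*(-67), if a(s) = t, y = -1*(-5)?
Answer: -16951/18 ≈ -941.72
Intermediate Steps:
c(V) = (2 + V)/(2*V) (c(V) = (2 + V)/((2*V)) = (2 + V)*(1/(2*V)) = (2 + V)/(2*V))
y = 5
A = 11/3 (A = 3 - 1/3*(-2) = 3 + 2/3 = 11/3 ≈ 3.6667)
t = 253/18 (t = ((1/2)*(2 + 3)/3 + 3)*(11/3) = ((1/2)*(1/3)*5 + 3)*(11/3) = (5/6 + 3)*(11/3) = (23/6)*(11/3) = 253/18 ≈ 14.056)
Q(h, n) = 1
a(s) = 253/18
a(Q(y, 2))*(-67) = (253/18)*(-67) = -16951/18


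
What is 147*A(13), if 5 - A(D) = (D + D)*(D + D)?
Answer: -98637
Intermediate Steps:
A(D) = 5 - 4*D**2 (A(D) = 5 - (D + D)*(D + D) = 5 - 2*D*2*D = 5 - 4*D**2)
147*A(13) = 147*(5 - 4*13**2) = 147*(5 - 4*169) = 147*(5 - 676) = 147*(-671) = -98637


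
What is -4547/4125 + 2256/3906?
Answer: -469699/895125 ≈ -0.52473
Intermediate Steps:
-4547/4125 + 2256/3906 = -4547*1/4125 + 2256*(1/3906) = -4547/4125 + 376/651 = -469699/895125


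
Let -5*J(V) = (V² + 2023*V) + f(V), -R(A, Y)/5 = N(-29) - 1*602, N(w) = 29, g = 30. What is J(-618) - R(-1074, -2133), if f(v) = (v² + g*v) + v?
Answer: 491199/5 ≈ 98240.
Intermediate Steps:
f(v) = v² + 31*v (f(v) = (v² + 30*v) + v = v² + 31*v)
R(A, Y) = 2865 (R(A, Y) = -5*(29 - 1*602) = -5*(29 - 602) = -5*(-573) = 2865)
J(V) = -2023*V/5 - V²/5 - V*(31 + V)/5 (J(V) = -((V² + 2023*V) + V*(31 + V))/5 = -(V² + 2023*V + V*(31 + V))/5 = -2023*V/5 - V²/5 - V*(31 + V)/5)
J(-618) - R(-1074, -2133) = (⅖)*(-618)*(-1027 - 1*(-618)) - 1*2865 = (⅖)*(-618)*(-1027 + 618) - 2865 = (⅖)*(-618)*(-409) - 2865 = 505524/5 - 2865 = 491199/5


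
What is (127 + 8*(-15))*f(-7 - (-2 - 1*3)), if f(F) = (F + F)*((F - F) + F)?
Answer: 56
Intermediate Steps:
f(F) = 2*F² (f(F) = (2*F)*(0 + F) = (2*F)*F = 2*F²)
(127 + 8*(-15))*f(-7 - (-2 - 1*3)) = (127 + 8*(-15))*(2*(-7 - (-2 - 1*3))²) = (127 - 120)*(2*(-7 - (-2 - 3))²) = 7*(2*(-7 - 1*(-5))²) = 7*(2*(-7 + 5)²) = 7*(2*(-2)²) = 7*(2*4) = 7*8 = 56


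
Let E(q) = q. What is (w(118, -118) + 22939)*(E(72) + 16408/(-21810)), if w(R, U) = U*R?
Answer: 466950556/727 ≈ 6.4230e+5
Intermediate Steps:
w(R, U) = R*U
(w(118, -118) + 22939)*(E(72) + 16408/(-21810)) = (118*(-118) + 22939)*(72 + 16408/(-21810)) = (-13924 + 22939)*(72 + 16408*(-1/21810)) = 9015*(72 - 8204/10905) = 9015*(776956/10905) = 466950556/727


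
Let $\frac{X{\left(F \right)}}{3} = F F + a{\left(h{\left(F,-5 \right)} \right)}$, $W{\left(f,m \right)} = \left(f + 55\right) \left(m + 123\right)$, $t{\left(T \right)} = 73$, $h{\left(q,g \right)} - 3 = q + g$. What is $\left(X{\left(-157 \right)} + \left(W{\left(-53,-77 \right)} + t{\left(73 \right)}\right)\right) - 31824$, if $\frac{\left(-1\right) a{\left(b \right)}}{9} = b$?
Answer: $46581$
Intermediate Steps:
$h{\left(q,g \right)} = 3 + g + q$ ($h{\left(q,g \right)} = 3 + \left(q + g\right) = 3 + \left(g + q\right) = 3 + g + q$)
$a{\left(b \right)} = - 9 b$
$W{\left(f,m \right)} = \left(55 + f\right) \left(123 + m\right)$
$X{\left(F \right)} = 54 - 27 F + 3 F^{2}$ ($X{\left(F \right)} = 3 \left(F F - 9 \left(3 - 5 + F\right)\right) = 3 \left(F^{2} - 9 \left(-2 + F\right)\right) = 3 \left(F^{2} - \left(-18 + 9 F\right)\right) = 3 \left(18 + F^{2} - 9 F\right) = 54 - 27 F + 3 F^{2}$)
$\left(X{\left(-157 \right)} + \left(W{\left(-53,-77 \right)} + t{\left(73 \right)}\right)\right) - 31824 = \left(\left(54 - -4239 + 3 \left(-157\right)^{2}\right) + \left(\left(6765 + 55 \left(-77\right) + 123 \left(-53\right) - -4081\right) + 73\right)\right) - 31824 = \left(\left(54 + 4239 + 3 \cdot 24649\right) + \left(\left(6765 - 4235 - 6519 + 4081\right) + 73\right)\right) - 31824 = \left(\left(54 + 4239 + 73947\right) + \left(92 + 73\right)\right) - 31824 = \left(78240 + 165\right) - 31824 = 78405 - 31824 = 46581$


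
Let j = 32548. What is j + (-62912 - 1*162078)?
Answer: -192442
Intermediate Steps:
j + (-62912 - 1*162078) = 32548 + (-62912 - 1*162078) = 32548 + (-62912 - 162078) = 32548 - 224990 = -192442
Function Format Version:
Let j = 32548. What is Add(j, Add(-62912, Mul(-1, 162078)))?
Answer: -192442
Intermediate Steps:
Add(j, Add(-62912, Mul(-1, 162078))) = Add(32548, Add(-62912, Mul(-1, 162078))) = Add(32548, Add(-62912, -162078)) = Add(32548, -224990) = -192442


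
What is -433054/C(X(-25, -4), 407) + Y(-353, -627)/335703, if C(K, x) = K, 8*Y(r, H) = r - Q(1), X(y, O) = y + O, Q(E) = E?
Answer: 193836700905/12980516 ≈ 14933.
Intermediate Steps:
X(y, O) = O + y
Y(r, H) = -⅛ + r/8 (Y(r, H) = (r - 1*1)/8 = (r - 1)/8 = (-1 + r)/8 = -⅛ + r/8)
-433054/C(X(-25, -4), 407) + Y(-353, -627)/335703 = -433054/(-4 - 25) + (-⅛ + (⅛)*(-353))/335703 = -433054/(-29) + (-⅛ - 353/8)*(1/335703) = -433054*(-1/29) - 177/4*1/335703 = 433054/29 - 59/447604 = 193836700905/12980516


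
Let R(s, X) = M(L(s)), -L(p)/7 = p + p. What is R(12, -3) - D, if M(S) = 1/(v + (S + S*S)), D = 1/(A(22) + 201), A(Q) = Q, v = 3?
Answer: -27836/6257157 ≈ -0.0044487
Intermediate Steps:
L(p) = -14*p (L(p) = -7*(p + p) = -14*p)
D = 1/223 (D = 1/(22 + 201) = 1/223 ≈ 0.0044843)
M(S) = 1/(3 + S + S²) (M(S) = 1/(3 + (S + S*S)) = 1/(3 + (S + S²)) = 1/(3 + S + S²))
R(s, X) = 1/(3 - 14*s + 196*s²) (R(s, X) = 1/(3 - 14*s + (-14*s)²) = 1/(3 - 14*s + 196*s²))
R(12, -3) - D = 1/(3 - 14*12 + 196*12²) - 1*1/223 = 1/(3 - 168 + 196*144) - 1/223 = 1/(3 - 168 + 28224) - 1/223 = 1/28059 - 1/223 = -27836/6257157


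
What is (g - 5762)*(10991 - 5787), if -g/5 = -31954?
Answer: 801457632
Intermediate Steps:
g = 159770 (g = -5*(-31954) = 159770)
(g - 5762)*(10991 - 5787) = (159770 - 5762)*(10991 - 5787) = 154008*5204 = 801457632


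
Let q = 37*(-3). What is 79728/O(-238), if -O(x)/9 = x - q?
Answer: 26576/381 ≈ 69.753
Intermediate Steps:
q = -111
O(x) = -999 - 9*x (O(x) = -9*(x - 1*(-111)) = -9*(x + 111) = -9*(111 + x) = -999 - 9*x)
79728/O(-238) = 79728/(-999 - 9*(-238)) = 79728/(-999 + 2142) = 79728/1143 = 79728*(1/1143) = 26576/381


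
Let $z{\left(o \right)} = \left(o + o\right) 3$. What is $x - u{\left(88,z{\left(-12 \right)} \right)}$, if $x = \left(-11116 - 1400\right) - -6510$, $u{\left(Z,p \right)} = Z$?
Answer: $-6094$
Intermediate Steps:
$z{\left(o \right)} = 6 o$ ($z{\left(o \right)} = 2 o 3 = 6 o$)
$x = -6006$ ($x = -12516 + 6510 = -6006$)
$x - u{\left(88,z{\left(-12 \right)} \right)} = -6006 - 88 = -6094$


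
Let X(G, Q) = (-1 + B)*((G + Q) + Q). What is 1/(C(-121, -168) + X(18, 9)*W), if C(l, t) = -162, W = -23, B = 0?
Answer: 1/666 ≈ 0.0015015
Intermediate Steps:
X(G, Q) = -G - 2*Q (X(G, Q) = (-1 + 0)*((G + Q) + Q) = -(G + 2*Q) = -G - 2*Q)
1/(C(-121, -168) + X(18, 9)*W) = 1/(-162 + (-1*18 - 2*9)*(-23)) = 1/(-162 + (-18 - 18)*(-23)) = 1/(-162 - 36*(-23)) = 1/(-162 + 828) = 1/666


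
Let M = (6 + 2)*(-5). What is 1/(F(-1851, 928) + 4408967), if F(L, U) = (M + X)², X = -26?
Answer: 1/4413323 ≈ 2.2659e-7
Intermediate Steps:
M = -40 (M = 8*(-5) = -40)
F(L, U) = 4356 (F(L, U) = (-40 - 26)² = (-66)² = 4356)
1/(F(-1851, 928) + 4408967) = 1/(4356 + 4408967) = 1/4413323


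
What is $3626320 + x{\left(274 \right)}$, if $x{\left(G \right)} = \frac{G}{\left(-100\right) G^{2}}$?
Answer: $\frac{99361167999}{27400} \approx 3.6263 \cdot 10^{6}$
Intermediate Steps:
$x{\left(G \right)} = - \frac{1}{100 G}$ ($x{\left(G \right)} = G \left(- \frac{1}{100 G^{2}}\right) = - \frac{1}{100 G}$)
$3626320 + x{\left(274 \right)} = 3626320 - \frac{1}{100 \cdot 274} = 3626320 - \frac{1}{27400} = \frac{99361167999}{27400}$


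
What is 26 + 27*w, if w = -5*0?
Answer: 26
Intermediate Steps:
w = 0
26 + 27*w = 26 + 27*0 = 26 + 0 = 26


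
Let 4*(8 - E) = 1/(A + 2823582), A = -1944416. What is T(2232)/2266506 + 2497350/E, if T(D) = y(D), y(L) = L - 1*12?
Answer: 3317538045211265470/10627386363561 ≈ 3.1217e+5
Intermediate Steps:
y(L) = -12 + L (y(L) = L - 12 = -12 + L)
T(D) = -12 + D
E = 28133311/3516664 (E = 8 - 1/(4*(-1944416 + 2823582)) = 8 - ¼/879166 = 8 - ¼*1/879166 = 8 - 1/3516664 = 28133311/3516664 ≈ 8.0000)
T(2232)/2266506 + 2497350/E = (-12 + 2232)/2266506 + 2497350/(28133311/3516664) = 2220*(1/2266506) + 2497350*(3516664/28133311) = 370/377751 + 8782340840400/28133311 = 3317538045211265470/10627386363561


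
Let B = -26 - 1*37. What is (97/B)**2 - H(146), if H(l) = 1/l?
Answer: 1369745/579474 ≈ 2.3638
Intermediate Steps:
B = -63 (B = -26 - 37 = -63)
(97/B)**2 - H(146) = (97/(-63))**2 - 1/146 = (97*(-1/63))**2 - 1*1/146 = (-97/63)**2 - 1/146 = 9409/3969 - 1/146 = 1369745/579474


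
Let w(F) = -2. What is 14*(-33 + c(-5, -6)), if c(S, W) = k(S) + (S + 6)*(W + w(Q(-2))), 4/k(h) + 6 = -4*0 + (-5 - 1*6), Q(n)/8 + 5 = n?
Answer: -9814/17 ≈ -577.29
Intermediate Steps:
Q(n) = -40 + 8*n
k(h) = -4/17 (k(h) = 4/(-6 + (-4*0 + (-5 - 1*6))) = 4/(-6 + (0 + (-5 - 6))) = 4/(-6 + (0 - 11)) = 4/(-6 - 11) = 4/(-17) = 4*(-1/17) = -4/17)
c(S, W) = -4/17 + (-2 + W)*(6 + S) (c(S, W) = -4/17 + (S + 6)*(W - 2) = -4/17 + (6 + S)*(-2 + W) = -4/17 + (-2 + W)*(6 + S))
14*(-33 + c(-5, -6)) = 14*(-33 + (-208/17 - 2*(-5) + 6*(-6) - 5*(-6))) = 14*(-33 + (-208/17 + 10 - 36 + 30)) = 14*(-33 - 140/17) = 14*(-701/17) = -9814/17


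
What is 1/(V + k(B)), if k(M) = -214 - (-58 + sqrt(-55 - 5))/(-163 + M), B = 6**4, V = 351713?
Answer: 30081031035/10573453867665379 + 2266*I*sqrt(15)/158601808014980685 ≈ 2.845e-6 + 5.5335e-14*I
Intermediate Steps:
B = 1296
k(M) = -214 - (-58 + 2*I*sqrt(15))/(-163 + M) (k(M) = -214 - (-58 + sqrt(-60))/(-163 + M) = -214 - (-58 + 2*I*sqrt(15))/(-163 + M))
1/(V + k(B)) = 1/(351713 + 2*(17470 - 107*1296 - I*sqrt(15))/(-163 + 1296)) = 1/(351713 + 2*(17470 - 138672 - I*sqrt(15))/1133) = 1/(351713 + 2*(1/1133)*(-121202 - I*sqrt(15))) = 1/(351713 + (-242404/1133 - 2*I*sqrt(15)/1133)) = 1/(398248425/1133 - 2*I*sqrt(15)/1133)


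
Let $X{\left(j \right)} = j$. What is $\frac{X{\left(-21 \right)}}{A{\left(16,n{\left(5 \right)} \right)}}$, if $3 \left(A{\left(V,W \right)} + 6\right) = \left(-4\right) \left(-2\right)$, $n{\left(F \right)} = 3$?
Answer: $\frac{63}{10} \approx 6.3$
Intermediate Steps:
$A{\left(V,W \right)} = - \frac{10}{3}$ ($A{\left(V,W \right)} = -6 + \frac{\left(-4\right) \left(-2\right)}{3} = -6 + \frac{1}{3} \cdot 8 = -6 + \frac{8}{3} = - \frac{10}{3}$)
$\frac{X{\left(-21 \right)}}{A{\left(16,n{\left(5 \right)} \right)}} = - \frac{21}{- \frac{10}{3}} = \left(-21\right) \left(- \frac{3}{10}\right) = \frac{63}{10}$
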